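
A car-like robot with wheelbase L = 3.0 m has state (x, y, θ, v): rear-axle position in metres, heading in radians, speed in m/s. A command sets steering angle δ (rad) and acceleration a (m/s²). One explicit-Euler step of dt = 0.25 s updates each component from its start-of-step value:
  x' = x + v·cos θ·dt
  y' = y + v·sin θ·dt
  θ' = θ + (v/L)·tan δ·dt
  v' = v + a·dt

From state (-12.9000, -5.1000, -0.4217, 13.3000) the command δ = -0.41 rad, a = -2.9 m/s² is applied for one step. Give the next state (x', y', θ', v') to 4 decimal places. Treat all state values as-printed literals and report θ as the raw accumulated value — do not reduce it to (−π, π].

x' = -12.9000 + 13.3000·cos(-0.4217)·0.25 = -9.8663
y' = -5.1000 + 13.3000·sin(-0.4217)·0.25 = -6.4610
θ' = -0.4217 + (13.3000/3.0)·tan(-0.41)·0.25 = -0.9034
v' = 13.3000 − 2.9000·0.25 = 12.5750

(-9.8663, -6.4610, -0.9034, 12.5750)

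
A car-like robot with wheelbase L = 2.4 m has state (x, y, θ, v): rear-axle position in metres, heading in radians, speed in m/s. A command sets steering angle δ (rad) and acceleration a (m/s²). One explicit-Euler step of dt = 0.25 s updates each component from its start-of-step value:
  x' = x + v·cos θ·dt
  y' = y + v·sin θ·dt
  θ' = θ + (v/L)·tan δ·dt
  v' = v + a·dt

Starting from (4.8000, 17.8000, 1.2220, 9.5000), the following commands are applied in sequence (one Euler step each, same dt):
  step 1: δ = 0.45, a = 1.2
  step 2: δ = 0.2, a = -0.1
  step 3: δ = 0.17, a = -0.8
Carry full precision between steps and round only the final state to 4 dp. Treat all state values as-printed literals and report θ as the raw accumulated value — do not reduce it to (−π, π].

after step 1 (δ=0.45, a=1.2): (5.611696, 20.031989, 1.700023, 9.800000)
after step 2 (δ=0.2, a=-0.1): (5.295971, 22.461560, 1.906956, 9.775000)
after step 3 (δ=0.17, a=-0.8): (4.489864, 24.768529, 2.081742, 9.575000)

(4.4899, 24.7685, 2.0817, 9.5750)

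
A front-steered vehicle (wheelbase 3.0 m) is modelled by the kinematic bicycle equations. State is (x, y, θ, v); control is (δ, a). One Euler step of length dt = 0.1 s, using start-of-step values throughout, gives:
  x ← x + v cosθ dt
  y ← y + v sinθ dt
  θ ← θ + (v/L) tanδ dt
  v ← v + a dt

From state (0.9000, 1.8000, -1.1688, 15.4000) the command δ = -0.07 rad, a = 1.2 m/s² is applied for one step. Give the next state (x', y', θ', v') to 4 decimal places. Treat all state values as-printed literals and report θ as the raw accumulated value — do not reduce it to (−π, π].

(1.5025, 0.3828, -1.2048, 15.5200)

x' = 0.9000 + 15.4000·cos(-1.1688)·0.1 = 1.5025
y' = 1.8000 + 15.4000·sin(-1.1688)·0.1 = 0.3828
θ' = -1.1688 + (15.4000/3.0)·tan(-0.07)·0.1 = -1.2048
v' = 15.4000 + 1.2000·0.1 = 15.5200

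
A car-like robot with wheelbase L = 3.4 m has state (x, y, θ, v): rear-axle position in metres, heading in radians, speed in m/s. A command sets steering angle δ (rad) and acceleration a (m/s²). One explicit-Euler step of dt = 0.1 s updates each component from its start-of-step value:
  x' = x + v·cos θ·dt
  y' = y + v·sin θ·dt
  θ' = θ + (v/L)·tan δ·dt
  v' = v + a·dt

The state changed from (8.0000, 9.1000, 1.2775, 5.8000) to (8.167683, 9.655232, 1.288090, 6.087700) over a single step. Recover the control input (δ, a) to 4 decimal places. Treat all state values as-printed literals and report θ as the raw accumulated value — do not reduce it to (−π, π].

δ = 0.0620, a = 2.8770

a = (v'−v)/dt = (0.287700)/0.1 = 2.8770
Δθ = θ'−θ = 0.010590;  (v·dt/L) = 5.8000·0.1/3.4 = 0.170588
tan δ = Δθ·L/(v·dt) = 0.062079  →  δ = 0.0620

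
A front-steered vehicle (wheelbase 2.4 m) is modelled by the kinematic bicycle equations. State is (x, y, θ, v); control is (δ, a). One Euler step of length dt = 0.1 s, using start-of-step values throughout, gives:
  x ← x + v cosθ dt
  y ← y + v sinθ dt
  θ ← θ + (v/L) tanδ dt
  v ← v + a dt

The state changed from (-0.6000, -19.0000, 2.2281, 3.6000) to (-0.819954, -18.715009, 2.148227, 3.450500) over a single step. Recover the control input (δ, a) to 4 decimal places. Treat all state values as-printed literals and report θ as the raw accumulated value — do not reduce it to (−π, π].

a = (v'−v)/dt = (-0.149500)/0.1 = -1.4950
Δθ = θ'−θ = -0.079873;  (v·dt/L) = 3.6000·0.1/2.4 = 0.150000
tan δ = Δθ·L/(v·dt) = -0.532487  →  δ = -0.4893

δ = -0.4893, a = -1.4950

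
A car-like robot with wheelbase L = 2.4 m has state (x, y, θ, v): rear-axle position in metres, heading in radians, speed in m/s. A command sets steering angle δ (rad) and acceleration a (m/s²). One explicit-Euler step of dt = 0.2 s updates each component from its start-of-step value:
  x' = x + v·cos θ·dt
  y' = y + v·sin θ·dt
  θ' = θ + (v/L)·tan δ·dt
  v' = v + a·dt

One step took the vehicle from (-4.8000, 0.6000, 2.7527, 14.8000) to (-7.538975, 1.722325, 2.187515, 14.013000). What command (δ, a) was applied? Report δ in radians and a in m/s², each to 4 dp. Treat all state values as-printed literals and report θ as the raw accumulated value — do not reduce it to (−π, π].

δ = -0.4297, a = -3.9350

a = (v'−v)/dt = (-0.787000)/0.2 = -3.9350
Δθ = θ'−θ = -0.565185;  (v·dt/L) = 14.8000·0.2/2.4 = 1.233333
tan δ = Δθ·L/(v·dt) = -0.458258  →  δ = -0.4297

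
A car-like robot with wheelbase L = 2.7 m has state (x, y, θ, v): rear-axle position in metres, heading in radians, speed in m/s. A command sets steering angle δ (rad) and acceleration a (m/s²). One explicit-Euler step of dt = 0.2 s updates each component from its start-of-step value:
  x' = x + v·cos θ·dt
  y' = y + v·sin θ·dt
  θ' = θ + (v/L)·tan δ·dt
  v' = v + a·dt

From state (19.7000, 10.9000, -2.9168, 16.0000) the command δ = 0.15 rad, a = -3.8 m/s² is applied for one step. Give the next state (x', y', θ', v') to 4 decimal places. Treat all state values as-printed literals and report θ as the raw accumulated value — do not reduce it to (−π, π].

x' = 19.7000 + 16.0000·cos(-2.9168)·0.2 = 16.5805
y' = 10.9000 + 16.0000·sin(-2.9168)·0.2 = 10.1867
θ' = -2.9168 + (16.0000/2.7)·tan(0.15)·0.2 = -2.7377
v' = 16.0000 − 3.8000·0.2 = 15.2400

(16.5805, 10.1867, -2.7377, 15.2400)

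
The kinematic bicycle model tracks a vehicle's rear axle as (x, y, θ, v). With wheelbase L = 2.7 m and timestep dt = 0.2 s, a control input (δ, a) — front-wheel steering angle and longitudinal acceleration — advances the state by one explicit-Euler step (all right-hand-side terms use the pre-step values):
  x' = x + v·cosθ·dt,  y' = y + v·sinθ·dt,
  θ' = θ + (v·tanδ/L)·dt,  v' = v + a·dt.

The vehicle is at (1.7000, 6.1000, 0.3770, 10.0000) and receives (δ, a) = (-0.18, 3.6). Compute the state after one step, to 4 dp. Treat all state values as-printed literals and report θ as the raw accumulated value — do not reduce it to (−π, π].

(3.5595, 6.8363, 0.2422, 10.7200)

x' = 1.7000 + 10.0000·cos(0.3770)·0.2 = 3.5595
y' = 6.1000 + 10.0000·sin(0.3770)·0.2 = 6.8363
θ' = 0.3770 + (10.0000/2.7)·tan(-0.18)·0.2 = 0.2422
v' = 10.0000 + 3.6000·0.2 = 10.7200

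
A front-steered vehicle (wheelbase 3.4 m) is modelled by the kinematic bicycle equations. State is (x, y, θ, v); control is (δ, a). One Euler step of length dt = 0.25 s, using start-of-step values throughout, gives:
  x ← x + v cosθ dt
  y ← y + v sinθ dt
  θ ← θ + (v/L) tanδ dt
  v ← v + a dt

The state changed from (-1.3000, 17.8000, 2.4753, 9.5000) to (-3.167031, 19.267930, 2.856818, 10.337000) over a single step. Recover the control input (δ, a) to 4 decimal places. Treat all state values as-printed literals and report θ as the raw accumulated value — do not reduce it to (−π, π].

δ = 0.4999, a = 3.3480

a = (v'−v)/dt = (0.837000)/0.25 = 3.3480
Δθ = θ'−θ = 0.381518;  (v·dt/L) = 9.5000·0.25/3.4 = 0.698529
tan δ = Δθ·L/(v·dt) = 0.546173  →  δ = 0.4999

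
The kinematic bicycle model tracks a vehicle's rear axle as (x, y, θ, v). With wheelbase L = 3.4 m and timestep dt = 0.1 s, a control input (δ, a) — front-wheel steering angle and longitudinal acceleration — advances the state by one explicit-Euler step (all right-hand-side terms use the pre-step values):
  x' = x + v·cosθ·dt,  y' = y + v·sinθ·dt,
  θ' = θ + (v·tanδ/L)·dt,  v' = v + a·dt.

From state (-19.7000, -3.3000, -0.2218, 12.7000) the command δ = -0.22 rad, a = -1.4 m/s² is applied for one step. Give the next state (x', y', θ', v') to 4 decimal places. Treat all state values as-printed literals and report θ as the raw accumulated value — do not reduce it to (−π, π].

(-18.4611, -3.5794, -0.3053, 12.5600)

x' = -19.7000 + 12.7000·cos(-0.2218)·0.1 = -18.4611
y' = -3.3000 + 12.7000·sin(-0.2218)·0.1 = -3.5794
θ' = -0.2218 + (12.7000/3.4)·tan(-0.22)·0.1 = -0.3053
v' = 12.7000 − 1.4000·0.1 = 12.5600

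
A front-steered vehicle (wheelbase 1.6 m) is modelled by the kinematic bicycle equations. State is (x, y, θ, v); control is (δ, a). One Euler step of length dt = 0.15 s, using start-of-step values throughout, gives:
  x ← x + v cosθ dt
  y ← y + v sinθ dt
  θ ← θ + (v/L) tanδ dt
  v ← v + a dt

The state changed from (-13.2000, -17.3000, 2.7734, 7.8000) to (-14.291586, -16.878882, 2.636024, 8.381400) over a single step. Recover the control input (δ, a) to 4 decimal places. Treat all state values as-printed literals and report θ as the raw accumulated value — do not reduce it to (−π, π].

δ = -0.1857, a = 3.8760

a = (v'−v)/dt = (0.581400)/0.15 = 3.8760
Δθ = θ'−θ = -0.137376;  (v·dt/L) = 7.8000·0.15/1.6 = 0.731250
tan δ = Δθ·L/(v·dt) = -0.187865  →  δ = -0.1857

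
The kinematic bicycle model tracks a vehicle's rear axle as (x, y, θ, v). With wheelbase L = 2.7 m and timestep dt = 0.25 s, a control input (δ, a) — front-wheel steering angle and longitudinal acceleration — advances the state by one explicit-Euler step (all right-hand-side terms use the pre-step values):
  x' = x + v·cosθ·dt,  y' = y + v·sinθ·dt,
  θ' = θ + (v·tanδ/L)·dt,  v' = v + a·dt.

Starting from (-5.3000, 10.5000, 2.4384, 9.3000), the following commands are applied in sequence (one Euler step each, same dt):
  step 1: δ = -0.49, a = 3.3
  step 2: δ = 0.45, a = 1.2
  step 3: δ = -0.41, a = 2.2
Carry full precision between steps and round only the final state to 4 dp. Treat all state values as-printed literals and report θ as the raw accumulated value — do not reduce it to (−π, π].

(-10.0556, 16.0248, 2.0124, 10.9750)

after step 1 (δ=-0.49, a=3.3): (-7.073467, 12.003476, 1.979094, 10.125000)
after step 2 (δ=0.45, a=1.2): (-8.078493, 14.326653, 2.431958, 10.425000)
after step 3 (δ=-0.41, a=2.2): (-10.055593, 16.024773, 2.012418, 10.975000)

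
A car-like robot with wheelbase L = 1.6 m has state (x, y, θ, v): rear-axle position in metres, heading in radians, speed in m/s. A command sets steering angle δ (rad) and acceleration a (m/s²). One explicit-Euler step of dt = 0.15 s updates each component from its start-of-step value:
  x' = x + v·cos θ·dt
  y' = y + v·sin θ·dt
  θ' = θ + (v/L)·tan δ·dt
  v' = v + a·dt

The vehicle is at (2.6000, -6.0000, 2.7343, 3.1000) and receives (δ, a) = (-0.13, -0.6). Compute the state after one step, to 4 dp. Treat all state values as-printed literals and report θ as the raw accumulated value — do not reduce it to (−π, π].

x' = 2.6000 + 3.1000·cos(2.7343)·0.15 = 2.1730
y' = -6.0000 + 3.1000·sin(2.7343)·0.15 = -5.8158
θ' = 2.7343 + (3.1000/1.6)·tan(-0.13)·0.15 = 2.6963
v' = 3.1000 − 0.6000·0.15 = 3.0100

(2.1730, -5.8158, 2.6963, 3.0100)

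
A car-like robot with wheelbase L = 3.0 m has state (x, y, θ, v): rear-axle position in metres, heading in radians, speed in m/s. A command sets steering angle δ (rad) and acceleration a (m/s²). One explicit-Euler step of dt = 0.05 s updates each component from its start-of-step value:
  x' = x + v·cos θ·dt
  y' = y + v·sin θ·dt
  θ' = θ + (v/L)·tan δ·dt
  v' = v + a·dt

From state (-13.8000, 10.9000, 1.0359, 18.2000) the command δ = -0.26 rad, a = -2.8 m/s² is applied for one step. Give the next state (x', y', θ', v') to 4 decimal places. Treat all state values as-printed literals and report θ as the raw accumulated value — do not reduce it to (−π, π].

(-13.3361, 11.6829, 0.9552, 18.0600)

x' = -13.8000 + 18.2000·cos(1.0359)·0.05 = -13.3361
y' = 10.9000 + 18.2000·sin(1.0359)·0.05 = 11.6829
θ' = 1.0359 + (18.2000/3.0)·tan(-0.26)·0.05 = 0.9552
v' = 18.2000 − 2.8000·0.05 = 18.0600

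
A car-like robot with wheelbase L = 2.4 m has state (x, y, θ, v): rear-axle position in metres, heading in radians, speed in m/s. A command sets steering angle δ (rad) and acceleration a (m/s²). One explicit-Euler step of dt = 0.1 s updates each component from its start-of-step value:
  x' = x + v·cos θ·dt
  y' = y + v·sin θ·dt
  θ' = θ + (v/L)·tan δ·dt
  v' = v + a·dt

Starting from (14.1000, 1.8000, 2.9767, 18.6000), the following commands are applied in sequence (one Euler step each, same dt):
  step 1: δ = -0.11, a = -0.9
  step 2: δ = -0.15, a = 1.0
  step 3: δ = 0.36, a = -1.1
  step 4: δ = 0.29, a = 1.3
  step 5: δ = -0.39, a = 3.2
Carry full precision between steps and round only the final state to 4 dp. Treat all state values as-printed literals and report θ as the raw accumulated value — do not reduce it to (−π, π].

(5.0495, 3.0836, 2.9774, 18.9500)

after step 1 (δ=-0.11, a=-0.9): (12.265229, 2.105312, 2.891104, 18.510000)
after step 2 (δ=-0.15, a=1.0): (10.471996, 2.564133, 2.774541, 18.610000)
after step 3 (δ=0.36, a=-1.1): (8.734958, 3.231980, 3.066410, 18.500000)
after step 4 (δ=0.29, a=1.3): (6.890184, 3.370936, 3.296437, 18.630000)
after step 5 (δ=-0.39, a=3.2): (5.049474, 3.083612, 2.977356, 18.950000)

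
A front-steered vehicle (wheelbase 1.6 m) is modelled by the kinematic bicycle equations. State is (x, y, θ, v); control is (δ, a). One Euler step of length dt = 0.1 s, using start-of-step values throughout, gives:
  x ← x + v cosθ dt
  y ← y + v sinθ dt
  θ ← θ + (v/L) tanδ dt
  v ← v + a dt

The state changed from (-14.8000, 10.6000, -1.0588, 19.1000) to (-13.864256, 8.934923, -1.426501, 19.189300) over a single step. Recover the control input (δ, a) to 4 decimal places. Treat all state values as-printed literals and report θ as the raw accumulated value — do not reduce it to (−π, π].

a = (v'−v)/dt = (0.089300)/0.1 = 0.8930
Δθ = θ'−θ = -0.367701;  (v·dt/L) = 19.1000·0.1/1.6 = 1.193750
tan δ = Δθ·L/(v·dt) = -0.308022  →  δ = -0.2988

δ = -0.2988, a = 0.8930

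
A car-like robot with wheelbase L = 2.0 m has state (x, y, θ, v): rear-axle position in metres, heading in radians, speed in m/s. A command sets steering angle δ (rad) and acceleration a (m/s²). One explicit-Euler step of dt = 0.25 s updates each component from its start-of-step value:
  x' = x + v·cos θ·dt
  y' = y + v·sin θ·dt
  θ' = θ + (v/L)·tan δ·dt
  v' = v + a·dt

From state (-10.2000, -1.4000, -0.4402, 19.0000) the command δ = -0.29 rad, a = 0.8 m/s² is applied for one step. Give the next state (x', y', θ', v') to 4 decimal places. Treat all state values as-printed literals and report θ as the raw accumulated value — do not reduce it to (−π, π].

x' = -10.2000 + 19.0000·cos(-0.4402)·0.25 = -5.9028
y' = -1.4000 + 19.0000·sin(-0.4402)·0.25 = -3.4241
θ' = -0.4402 + (19.0000/2.0)·tan(-0.29)·0.25 = -1.1489
v' = 19.0000 + 0.8000·0.25 = 19.2000

(-5.9028, -3.4241, -1.1489, 19.2000)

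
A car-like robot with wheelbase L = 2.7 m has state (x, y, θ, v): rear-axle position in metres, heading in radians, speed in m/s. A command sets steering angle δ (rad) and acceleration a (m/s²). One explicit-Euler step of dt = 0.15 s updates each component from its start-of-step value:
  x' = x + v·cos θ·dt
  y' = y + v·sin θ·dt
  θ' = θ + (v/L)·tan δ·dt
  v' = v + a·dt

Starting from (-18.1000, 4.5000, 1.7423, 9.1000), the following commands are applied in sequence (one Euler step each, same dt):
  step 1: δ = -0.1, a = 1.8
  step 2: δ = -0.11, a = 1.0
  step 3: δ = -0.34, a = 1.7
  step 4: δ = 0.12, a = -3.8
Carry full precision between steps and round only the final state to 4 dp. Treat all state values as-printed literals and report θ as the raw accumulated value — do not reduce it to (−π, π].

after step 1 (δ=-0.1, a=1.8): (-18.332957, 5.844974, 1.691575, 9.370000)
after step 2 (δ=-0.11, a=1.0): (-18.502299, 7.240235, 1.634082, 9.520000)
after step 3 (δ=-0.34, a=1.7): (-18.592611, 8.665377, 1.446995, 9.775000)
after step 4 (δ=0.12, a=-3.8): (-18.411550, 10.120405, 1.512476, 9.205000)

(-18.4115, 10.1204, 1.5125, 9.2050)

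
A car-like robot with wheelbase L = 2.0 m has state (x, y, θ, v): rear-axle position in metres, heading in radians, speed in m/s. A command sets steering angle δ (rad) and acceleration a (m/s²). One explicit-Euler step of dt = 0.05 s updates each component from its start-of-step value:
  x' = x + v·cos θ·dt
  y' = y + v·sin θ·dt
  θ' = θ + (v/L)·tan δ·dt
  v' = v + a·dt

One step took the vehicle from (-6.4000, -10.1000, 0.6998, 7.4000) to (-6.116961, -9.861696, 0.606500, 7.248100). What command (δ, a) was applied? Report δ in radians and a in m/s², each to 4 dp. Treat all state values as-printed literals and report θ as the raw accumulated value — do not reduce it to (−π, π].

a = (v'−v)/dt = (-0.151900)/0.05 = -3.0380
Δθ = θ'−θ = -0.093300;  (v·dt/L) = 7.4000·0.05/2.0 = 0.185000
tan δ = Δθ·L/(v·dt) = -0.504324  →  δ = -0.4671

δ = -0.4671, a = -3.0380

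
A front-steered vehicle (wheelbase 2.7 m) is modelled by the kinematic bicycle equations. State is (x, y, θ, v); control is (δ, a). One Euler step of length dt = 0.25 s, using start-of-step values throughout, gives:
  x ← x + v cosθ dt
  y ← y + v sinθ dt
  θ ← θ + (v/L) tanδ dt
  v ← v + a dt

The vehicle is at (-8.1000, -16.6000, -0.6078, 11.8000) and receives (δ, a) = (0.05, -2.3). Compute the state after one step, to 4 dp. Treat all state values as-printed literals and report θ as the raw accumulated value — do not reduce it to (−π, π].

(-5.6783, -18.2846, -0.5531, 11.2250)

x' = -8.1000 + 11.8000·cos(-0.6078)·0.25 = -5.6783
y' = -16.6000 + 11.8000·sin(-0.6078)·0.25 = -18.2846
θ' = -0.6078 + (11.8000/2.7)·tan(0.05)·0.25 = -0.5531
v' = 11.8000 − 2.3000·0.25 = 11.2250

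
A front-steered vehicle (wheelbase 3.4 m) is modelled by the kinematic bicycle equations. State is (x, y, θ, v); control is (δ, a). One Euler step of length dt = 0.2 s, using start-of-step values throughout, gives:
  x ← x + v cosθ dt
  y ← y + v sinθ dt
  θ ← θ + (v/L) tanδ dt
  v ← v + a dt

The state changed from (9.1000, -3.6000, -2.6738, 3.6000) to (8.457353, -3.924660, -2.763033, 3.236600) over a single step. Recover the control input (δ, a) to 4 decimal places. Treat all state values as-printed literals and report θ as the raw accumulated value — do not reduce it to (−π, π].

δ = -0.3988, a = -1.8170

a = (v'−v)/dt = (-0.363400)/0.2 = -1.8170
Δθ = θ'−θ = -0.089233;  (v·dt/L) = 3.6000·0.2/3.4 = 0.211765
tan δ = Δθ·L/(v·dt) = -0.421378  →  δ = -0.3988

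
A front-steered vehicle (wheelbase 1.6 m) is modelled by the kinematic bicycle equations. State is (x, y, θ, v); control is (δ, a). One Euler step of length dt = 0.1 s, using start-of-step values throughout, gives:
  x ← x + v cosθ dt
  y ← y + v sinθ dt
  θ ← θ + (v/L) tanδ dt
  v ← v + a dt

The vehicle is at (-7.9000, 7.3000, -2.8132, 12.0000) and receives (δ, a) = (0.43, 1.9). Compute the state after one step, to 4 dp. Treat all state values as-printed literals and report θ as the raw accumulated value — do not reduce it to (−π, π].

(-9.0359, 6.9130, -2.4692, 12.1900)

x' = -7.9000 + 12.0000·cos(-2.8132)·0.1 = -9.0359
y' = 7.3000 + 12.0000·sin(-2.8132)·0.1 = 6.9130
θ' = -2.8132 + (12.0000/1.6)·tan(0.43)·0.1 = -2.4692
v' = 12.0000 + 1.9000·0.1 = 12.1900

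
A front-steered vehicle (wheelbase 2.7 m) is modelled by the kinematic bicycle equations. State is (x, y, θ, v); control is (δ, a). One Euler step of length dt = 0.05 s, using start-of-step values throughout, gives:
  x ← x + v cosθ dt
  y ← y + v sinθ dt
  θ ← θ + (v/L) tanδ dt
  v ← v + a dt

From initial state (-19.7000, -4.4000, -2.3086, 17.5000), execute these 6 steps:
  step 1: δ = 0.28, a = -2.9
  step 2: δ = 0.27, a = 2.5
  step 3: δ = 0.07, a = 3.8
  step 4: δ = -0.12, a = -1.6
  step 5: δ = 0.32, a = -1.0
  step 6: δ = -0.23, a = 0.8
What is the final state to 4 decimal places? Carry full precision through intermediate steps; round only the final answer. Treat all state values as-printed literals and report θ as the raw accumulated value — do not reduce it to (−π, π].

(-22.5892, -8.7679, -2.1113, 17.5800)

after step 1 (δ=0.28, a=-2.9): (-20.288581, -5.047454, -2.215411, 17.355000)
after step 2 (δ=0.27, a=2.5): (-20.810004, -5.741074, -2.126464, 17.480000)
after step 3 (δ=0.07, a=3.8): (-21.271048, -6.483579, -2.103768, 17.670000)
after step 4 (δ=-0.12, a=-1.6): (-21.719950, -7.244539, -2.143224, 17.590000)
after step 5 (δ=0.32, a=-1.0): (-22.196353, -7.983836, -2.035277, 17.540000)
after step 6 (δ=-0.23, a=0.8): (-22.589213, -8.767922, -2.111330, 17.580000)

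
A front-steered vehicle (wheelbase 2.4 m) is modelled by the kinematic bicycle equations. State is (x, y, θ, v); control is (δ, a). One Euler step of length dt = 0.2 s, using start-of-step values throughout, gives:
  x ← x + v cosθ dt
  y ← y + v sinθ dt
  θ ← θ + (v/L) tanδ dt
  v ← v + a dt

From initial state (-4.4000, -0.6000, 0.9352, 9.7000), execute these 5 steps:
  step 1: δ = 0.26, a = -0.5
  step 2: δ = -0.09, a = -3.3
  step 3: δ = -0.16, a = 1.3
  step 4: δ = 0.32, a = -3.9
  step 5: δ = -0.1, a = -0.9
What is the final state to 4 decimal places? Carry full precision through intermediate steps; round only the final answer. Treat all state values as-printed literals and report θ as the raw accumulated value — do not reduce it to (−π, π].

(0.0315, 7.3708, 1.1415, 8.2400)

after step 1 (δ=0.26, a=-0.5): (-3.248304, 0.961153, 1.150234, 9.600000)
after step 2 (δ=-0.09, a=-3.3): (-2.464419, 2.713843, 1.078039, 8.940000)
after step 3 (δ=-0.16, a=1.3): (-1.618593, 4.289128, 0.957811, 9.200000)
after step 4 (δ=0.32, a=-3.9): (-0.560020, 5.794127, 1.211877, 8.420000)
after step 5 (δ=-0.1, a=-0.9): (0.031507, 7.370817, 1.141475, 8.240000)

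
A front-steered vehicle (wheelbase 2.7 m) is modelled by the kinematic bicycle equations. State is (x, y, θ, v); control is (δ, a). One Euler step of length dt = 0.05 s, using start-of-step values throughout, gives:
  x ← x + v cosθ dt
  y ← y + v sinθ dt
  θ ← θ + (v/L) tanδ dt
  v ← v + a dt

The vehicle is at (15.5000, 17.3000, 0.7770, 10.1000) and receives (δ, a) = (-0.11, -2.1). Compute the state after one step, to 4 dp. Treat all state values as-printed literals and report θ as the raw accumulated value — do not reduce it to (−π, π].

(15.8601, 17.6541, 0.7563, 9.9950)

x' = 15.5000 + 10.1000·cos(0.7770)·0.05 = 15.8601
y' = 17.3000 + 10.1000·sin(0.7770)·0.05 = 17.6541
θ' = 0.7770 + (10.1000/2.7)·tan(-0.11)·0.05 = 0.7563
v' = 10.1000 − 2.1000·0.05 = 9.9950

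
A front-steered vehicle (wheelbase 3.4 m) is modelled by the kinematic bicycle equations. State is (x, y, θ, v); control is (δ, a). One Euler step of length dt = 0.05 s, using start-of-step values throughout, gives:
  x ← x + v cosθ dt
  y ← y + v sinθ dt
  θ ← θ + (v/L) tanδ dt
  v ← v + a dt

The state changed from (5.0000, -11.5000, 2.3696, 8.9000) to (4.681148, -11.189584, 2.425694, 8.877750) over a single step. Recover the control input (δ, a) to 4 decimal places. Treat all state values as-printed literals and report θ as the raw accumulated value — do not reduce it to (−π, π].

a = (v'−v)/dt = (-0.022250)/0.05 = -0.4450
Δθ = θ'−θ = 0.056094;  (v·dt/L) = 8.9000·0.05/3.4 = 0.130882
tan δ = Δθ·L/(v·dt) = 0.428583  →  δ = 0.4049

δ = 0.4049, a = -0.4450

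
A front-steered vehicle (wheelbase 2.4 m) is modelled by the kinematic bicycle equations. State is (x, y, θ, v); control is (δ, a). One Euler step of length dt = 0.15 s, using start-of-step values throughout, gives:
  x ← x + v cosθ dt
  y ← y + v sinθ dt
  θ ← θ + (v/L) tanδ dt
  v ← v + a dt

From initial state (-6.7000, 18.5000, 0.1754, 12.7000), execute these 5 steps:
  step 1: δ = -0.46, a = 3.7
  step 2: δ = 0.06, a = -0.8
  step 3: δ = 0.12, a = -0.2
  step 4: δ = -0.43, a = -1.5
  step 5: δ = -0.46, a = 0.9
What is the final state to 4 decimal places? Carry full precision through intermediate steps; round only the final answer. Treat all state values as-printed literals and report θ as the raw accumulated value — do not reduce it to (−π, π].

(2.7646, 17.1061, -0.8436, 13.0150)

after step 1 (δ=-0.46, a=3.7): (-4.824229, 18.832426, -0.217862, 13.255000)
after step 2 (δ=0.06, a=-0.8): (-2.882978, 18.402680, -0.168096, 13.135000)
after step 3 (δ=0.12, a=-0.2): (-0.940498, 18.073045, -0.069108, 13.105000)
after step 4 (δ=-0.43, a=-1.5): (1.020559, 17.937304, -0.444748, 12.880000)
after step 5 (δ=-0.46, a=0.9): (2.764613, 17.106099, -0.843584, 13.015000)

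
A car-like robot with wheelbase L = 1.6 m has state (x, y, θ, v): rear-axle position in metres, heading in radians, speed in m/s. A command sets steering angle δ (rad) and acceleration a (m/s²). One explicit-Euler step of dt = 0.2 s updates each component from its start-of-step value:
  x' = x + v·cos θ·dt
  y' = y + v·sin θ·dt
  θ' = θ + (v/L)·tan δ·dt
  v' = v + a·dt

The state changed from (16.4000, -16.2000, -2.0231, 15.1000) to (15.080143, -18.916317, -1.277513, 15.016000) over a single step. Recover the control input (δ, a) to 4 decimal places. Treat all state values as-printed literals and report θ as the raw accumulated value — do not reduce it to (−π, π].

a = (v'−v)/dt = (-0.084000)/0.2 = -0.4200
Δθ = θ'−θ = 0.745587;  (v·dt/L) = 15.1000·0.2/1.6 = 1.887500
tan δ = Δθ·L/(v·dt) = 0.395013  →  δ = 0.3762

δ = 0.3762, a = -0.4200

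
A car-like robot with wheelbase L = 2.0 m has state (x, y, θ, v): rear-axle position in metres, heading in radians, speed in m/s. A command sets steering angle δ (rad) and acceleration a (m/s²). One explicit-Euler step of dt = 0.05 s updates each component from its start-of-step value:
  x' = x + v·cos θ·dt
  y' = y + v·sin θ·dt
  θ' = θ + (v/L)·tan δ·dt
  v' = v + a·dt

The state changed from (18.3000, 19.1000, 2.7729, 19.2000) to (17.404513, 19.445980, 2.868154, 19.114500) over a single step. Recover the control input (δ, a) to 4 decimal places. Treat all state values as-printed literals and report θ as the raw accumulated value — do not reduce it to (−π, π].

a = (v'−v)/dt = (-0.085500)/0.05 = -1.7100
Δθ = θ'−θ = 0.095254;  (v·dt/L) = 19.2000·0.05/2.0 = 0.480000
tan δ = Δθ·L/(v·dt) = 0.198446  →  δ = 0.1959

δ = 0.1959, a = -1.7100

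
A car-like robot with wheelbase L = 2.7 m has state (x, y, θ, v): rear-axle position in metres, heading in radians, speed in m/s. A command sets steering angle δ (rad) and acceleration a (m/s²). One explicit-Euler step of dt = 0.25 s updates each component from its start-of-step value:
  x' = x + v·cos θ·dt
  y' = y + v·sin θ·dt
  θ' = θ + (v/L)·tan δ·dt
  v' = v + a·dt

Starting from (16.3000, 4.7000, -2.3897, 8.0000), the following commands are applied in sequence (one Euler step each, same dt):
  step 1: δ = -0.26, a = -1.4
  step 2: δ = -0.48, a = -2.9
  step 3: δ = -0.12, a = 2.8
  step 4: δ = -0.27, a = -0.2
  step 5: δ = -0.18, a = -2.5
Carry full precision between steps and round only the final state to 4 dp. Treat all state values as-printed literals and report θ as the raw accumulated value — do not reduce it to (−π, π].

after step 1 (δ=-0.26, a=-1.4): (14.839205, 3.333955, -2.586753, 7.650000)
after step 2 (δ=-0.48, a=-2.9): (13.213609, 2.326437, -2.955519, 6.925000)
after step 3 (δ=-0.12, a=2.8): (11.512243, 2.006153, -3.032835, 7.625000)
after step 4 (δ=-0.27, a=-0.2): (9.617256, 1.799242, -3.228231, 7.575000)
after step 5 (δ=-0.18, a=-2.5): (7.730609, 1.963108, -3.355863, 6.950000)

(7.7306, 1.9631, -3.3559, 6.9500)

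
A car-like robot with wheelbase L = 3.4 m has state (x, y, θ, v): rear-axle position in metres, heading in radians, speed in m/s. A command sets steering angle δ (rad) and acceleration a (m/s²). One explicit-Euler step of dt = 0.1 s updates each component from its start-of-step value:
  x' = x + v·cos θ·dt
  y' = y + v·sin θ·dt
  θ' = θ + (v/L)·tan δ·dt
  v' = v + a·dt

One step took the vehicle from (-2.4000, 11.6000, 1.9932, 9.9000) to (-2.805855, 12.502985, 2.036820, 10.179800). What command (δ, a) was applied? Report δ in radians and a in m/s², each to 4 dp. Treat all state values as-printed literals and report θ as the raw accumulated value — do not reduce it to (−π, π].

a = (v'−v)/dt = (0.279800)/0.1 = 2.7980
Δθ = θ'−θ = 0.043620;  (v·dt/L) = 9.9000·0.1/3.4 = 0.291176
tan δ = Δθ·L/(v·dt) = 0.149806  →  δ = 0.1487

δ = 0.1487, a = 2.7980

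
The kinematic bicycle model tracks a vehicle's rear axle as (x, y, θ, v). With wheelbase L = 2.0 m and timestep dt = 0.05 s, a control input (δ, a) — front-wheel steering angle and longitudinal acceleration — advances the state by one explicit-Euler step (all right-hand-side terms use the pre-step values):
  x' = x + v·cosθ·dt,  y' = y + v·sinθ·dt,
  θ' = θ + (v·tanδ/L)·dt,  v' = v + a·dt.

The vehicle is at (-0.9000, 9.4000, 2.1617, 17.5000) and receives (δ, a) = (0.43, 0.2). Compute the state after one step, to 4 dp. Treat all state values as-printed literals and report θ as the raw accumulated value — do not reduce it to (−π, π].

x' = -0.9000 + 17.5000·cos(2.1617)·0.05 = -1.3875
y' = 9.4000 + 17.5000·sin(2.1617)·0.05 = 10.1266
θ' = 2.1617 + (17.5000/2.0)·tan(0.43)·0.05 = 2.3623
v' = 17.5000 + 0.2000·0.05 = 17.5100

(-1.3875, 10.1266, 2.3623, 17.5100)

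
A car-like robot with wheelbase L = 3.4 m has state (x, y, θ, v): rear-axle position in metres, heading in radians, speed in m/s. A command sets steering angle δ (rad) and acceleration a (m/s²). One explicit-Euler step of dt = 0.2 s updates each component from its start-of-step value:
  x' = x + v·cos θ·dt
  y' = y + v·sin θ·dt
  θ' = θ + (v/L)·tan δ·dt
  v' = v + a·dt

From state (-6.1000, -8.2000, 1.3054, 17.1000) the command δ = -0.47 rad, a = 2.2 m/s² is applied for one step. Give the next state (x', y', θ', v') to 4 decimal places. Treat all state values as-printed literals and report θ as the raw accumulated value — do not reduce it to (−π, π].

(-5.2030, -4.8997, 0.7944, 17.5400)

x' = -6.1000 + 17.1000·cos(1.3054)·0.2 = -5.2030
y' = -8.2000 + 17.1000·sin(1.3054)·0.2 = -4.8997
θ' = 1.3054 + (17.1000/3.4)·tan(-0.47)·0.2 = 0.7944
v' = 17.1000 + 2.2000·0.2 = 17.5400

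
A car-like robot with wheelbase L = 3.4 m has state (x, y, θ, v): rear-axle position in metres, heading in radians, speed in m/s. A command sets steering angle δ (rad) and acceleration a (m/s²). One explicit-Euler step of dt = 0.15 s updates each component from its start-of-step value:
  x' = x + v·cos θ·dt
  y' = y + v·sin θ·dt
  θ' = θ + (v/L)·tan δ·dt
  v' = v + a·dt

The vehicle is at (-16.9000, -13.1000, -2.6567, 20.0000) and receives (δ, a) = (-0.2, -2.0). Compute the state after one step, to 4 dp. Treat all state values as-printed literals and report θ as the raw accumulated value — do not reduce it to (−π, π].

(-19.5542, -14.4983, -2.8356, 19.7000)

x' = -16.9000 + 20.0000·cos(-2.6567)·0.15 = -19.5542
y' = -13.1000 + 20.0000·sin(-2.6567)·0.15 = -14.4983
θ' = -2.6567 + (20.0000/3.4)·tan(-0.2)·0.15 = -2.8356
v' = 20.0000 − 2.0000·0.15 = 19.7000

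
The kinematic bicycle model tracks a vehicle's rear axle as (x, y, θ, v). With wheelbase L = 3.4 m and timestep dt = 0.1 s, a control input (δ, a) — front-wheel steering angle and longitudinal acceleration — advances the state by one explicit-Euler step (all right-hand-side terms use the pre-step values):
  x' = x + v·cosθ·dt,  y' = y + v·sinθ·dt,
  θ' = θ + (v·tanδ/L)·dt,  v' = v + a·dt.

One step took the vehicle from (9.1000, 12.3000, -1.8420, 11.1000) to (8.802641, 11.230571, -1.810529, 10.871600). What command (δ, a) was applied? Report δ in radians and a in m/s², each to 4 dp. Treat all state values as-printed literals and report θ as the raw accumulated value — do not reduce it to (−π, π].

a = (v'−v)/dt = (-0.228400)/0.1 = -2.2840
Δθ = θ'−θ = 0.031471;  (v·dt/L) = 11.1000·0.1/3.4 = 0.326471
tan δ = Δθ·L/(v·dt) = 0.096398  →  δ = 0.0961

δ = 0.0961, a = -2.2840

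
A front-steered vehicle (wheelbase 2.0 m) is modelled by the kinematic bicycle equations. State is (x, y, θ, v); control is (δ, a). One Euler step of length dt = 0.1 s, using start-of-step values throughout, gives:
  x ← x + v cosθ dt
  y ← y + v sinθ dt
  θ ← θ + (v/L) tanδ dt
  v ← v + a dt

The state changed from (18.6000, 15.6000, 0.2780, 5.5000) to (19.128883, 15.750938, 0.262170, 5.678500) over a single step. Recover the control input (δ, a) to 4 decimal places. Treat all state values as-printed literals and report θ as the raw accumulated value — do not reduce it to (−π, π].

δ = -0.0575, a = 1.7850

a = (v'−v)/dt = (0.178500)/0.1 = 1.7850
Δθ = θ'−θ = -0.015830;  (v·dt/L) = 5.5000·0.1/2.0 = 0.275000
tan δ = Δθ·L/(v·dt) = -0.057564  →  δ = -0.0575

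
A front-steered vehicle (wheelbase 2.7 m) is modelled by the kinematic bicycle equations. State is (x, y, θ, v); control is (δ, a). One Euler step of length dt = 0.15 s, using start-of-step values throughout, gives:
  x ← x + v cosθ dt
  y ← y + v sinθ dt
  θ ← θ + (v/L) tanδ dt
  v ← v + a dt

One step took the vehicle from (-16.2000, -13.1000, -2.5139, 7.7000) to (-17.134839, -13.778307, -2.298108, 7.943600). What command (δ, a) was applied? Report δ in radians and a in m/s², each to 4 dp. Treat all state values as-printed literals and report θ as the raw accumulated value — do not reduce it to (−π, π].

δ = 0.4672, a = 1.6240

a = (v'−v)/dt = (0.243600)/0.15 = 1.6240
Δθ = θ'−θ = 0.215792;  (v·dt/L) = 7.7000·0.15/2.7 = 0.427778
tan δ = Δθ·L/(v·dt) = 0.504449  →  δ = 0.4672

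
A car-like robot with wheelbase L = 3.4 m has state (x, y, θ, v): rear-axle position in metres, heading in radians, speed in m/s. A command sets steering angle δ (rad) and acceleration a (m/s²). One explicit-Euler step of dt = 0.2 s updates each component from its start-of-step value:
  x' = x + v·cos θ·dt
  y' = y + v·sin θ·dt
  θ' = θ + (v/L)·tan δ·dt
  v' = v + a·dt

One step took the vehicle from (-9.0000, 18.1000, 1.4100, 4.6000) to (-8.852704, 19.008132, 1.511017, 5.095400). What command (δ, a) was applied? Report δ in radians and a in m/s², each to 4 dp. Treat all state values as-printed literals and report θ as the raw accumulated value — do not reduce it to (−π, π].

δ = 0.3573, a = 2.4770

a = (v'−v)/dt = (0.495400)/0.2 = 2.4770
Δθ = θ'−θ = 0.101017;  (v·dt/L) = 4.6000·0.2/3.4 = 0.270588
tan δ = Δθ·L/(v·dt) = 0.373324  →  δ = 0.3573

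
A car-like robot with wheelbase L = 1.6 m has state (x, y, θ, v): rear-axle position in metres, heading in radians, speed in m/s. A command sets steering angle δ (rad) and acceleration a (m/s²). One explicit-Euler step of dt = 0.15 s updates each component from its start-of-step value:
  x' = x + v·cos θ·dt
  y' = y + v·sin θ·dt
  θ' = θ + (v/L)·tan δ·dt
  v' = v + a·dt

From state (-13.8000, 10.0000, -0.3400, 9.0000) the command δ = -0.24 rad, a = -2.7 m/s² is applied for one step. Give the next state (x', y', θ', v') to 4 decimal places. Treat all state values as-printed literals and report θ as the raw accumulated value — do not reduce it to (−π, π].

x' = -13.8000 + 9.0000·cos(-0.3400)·0.15 = -12.5273
y' = 10.0000 + 9.0000·sin(-0.3400)·0.15 = 9.5498
θ' = -0.3400 + (9.0000/1.6)·tan(-0.24)·0.15 = -0.5465
v' = 9.0000 − 2.7000·0.15 = 8.5950

(-12.5273, 9.5498, -0.5465, 8.5950)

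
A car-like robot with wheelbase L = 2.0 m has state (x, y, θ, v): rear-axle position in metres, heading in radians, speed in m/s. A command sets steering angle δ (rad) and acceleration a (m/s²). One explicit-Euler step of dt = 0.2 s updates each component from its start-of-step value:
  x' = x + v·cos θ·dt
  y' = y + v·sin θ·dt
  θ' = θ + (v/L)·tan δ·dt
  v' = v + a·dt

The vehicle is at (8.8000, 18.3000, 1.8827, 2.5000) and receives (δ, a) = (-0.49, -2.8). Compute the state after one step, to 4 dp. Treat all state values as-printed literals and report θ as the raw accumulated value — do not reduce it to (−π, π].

x' = 8.8000 + 2.5000·cos(1.8827)·0.2 = 8.6466
y' = 18.3000 + 2.5000·sin(1.8827)·0.2 = 18.7759
θ' = 1.8827 + (2.5000/2.0)·tan(-0.49)·0.2 = 1.7494
v' = 2.5000 − 2.8000·0.2 = 1.9400

(8.6466, 18.7759, 1.7494, 1.9400)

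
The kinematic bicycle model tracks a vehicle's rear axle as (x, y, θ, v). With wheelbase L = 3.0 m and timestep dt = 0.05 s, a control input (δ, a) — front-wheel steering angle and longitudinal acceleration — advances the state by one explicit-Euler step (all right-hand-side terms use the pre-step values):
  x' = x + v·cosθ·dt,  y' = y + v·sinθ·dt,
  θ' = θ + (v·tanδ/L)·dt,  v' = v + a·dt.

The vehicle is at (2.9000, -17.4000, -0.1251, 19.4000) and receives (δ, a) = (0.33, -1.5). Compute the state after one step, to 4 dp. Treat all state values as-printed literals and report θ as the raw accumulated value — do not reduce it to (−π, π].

x' = 2.9000 + 19.4000·cos(-0.1251)·0.05 = 3.8624
y' = -17.4000 + 19.4000·sin(-0.1251)·0.05 = -17.5210
θ' = -0.1251 + (19.4000/3.0)·tan(0.33)·0.05 = -0.0144
v' = 19.4000 − 1.5000·0.05 = 19.3250

(3.8624, -17.5210, -0.0144, 19.3250)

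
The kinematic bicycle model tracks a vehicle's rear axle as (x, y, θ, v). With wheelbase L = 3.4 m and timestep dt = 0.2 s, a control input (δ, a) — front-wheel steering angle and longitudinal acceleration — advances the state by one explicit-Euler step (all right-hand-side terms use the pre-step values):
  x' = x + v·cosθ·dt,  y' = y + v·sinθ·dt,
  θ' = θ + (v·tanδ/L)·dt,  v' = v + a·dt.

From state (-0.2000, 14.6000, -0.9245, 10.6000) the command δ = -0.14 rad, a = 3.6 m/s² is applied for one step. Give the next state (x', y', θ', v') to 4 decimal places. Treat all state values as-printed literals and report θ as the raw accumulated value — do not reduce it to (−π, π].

x' = -0.2000 + 10.6000·cos(-0.9245)·0.2 = 1.0767
y' = 14.6000 + 10.6000·sin(-0.9245)·0.2 = 12.9076
θ' = -0.9245 + (10.6000/3.4)·tan(-0.14)·0.2 = -1.0124
v' = 10.6000 + 3.6000·0.2 = 11.3200

(1.0767, 12.9076, -1.0124, 11.3200)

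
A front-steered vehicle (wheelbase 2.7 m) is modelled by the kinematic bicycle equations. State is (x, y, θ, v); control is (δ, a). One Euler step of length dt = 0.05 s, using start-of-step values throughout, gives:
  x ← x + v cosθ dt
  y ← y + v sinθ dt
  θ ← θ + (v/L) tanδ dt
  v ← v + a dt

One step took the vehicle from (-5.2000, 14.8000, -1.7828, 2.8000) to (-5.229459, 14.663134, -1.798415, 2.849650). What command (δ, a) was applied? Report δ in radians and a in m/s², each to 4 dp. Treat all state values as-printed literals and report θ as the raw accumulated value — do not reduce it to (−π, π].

δ = -0.2925, a = 0.9930

a = (v'−v)/dt = (0.049650)/0.05 = 0.9930
Δθ = θ'−θ = -0.015615;  (v·dt/L) = 2.8000·0.05/2.7 = 0.051852
tan δ = Δθ·L/(v·dt) = -0.301146  →  δ = -0.2925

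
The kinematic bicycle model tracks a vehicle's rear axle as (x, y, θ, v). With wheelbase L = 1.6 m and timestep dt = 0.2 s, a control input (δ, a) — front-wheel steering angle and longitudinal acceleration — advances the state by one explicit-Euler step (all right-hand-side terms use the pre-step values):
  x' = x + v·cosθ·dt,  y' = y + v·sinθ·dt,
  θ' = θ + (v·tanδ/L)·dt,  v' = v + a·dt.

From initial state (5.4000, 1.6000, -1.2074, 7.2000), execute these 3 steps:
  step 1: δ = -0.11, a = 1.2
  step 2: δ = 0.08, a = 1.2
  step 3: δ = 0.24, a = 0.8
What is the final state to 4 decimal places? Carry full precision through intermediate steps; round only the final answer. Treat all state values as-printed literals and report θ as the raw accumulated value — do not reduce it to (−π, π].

(6.8103, -2.6312, -0.9973, 7.8400)

after step 1 (δ=-0.11, a=1.2): (5.911849, 0.254039, -1.306801, 7.440000)
after step 2 (δ=0.08, a=1.2): (6.300127, -1.182409, -1.232242, 7.680000)
after step 3 (δ=0.24, a=0.8): (6.810269, -2.631220, -0.997314, 7.840000)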